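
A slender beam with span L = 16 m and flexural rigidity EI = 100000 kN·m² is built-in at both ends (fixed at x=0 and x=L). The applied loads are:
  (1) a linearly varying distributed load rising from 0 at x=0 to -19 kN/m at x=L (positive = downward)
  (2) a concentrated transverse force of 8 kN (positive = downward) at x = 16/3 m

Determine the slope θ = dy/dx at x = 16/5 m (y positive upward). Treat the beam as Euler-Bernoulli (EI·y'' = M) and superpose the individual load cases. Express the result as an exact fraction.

θ(16/5) = 137216/52734375 rad

Load 1 — triangular load w₀=-19 kN/m (0→w₀ over full span):
  θ_1 = -w₀(2x(L-x)(L-2x)(x+2L)+x²(L-x)²)/(120LEI) = -(-19)·(2·(16/5)·(16-(16/5))·(16-2·(16/5))·((16/5)+2·16)+(16/5)²·(16-(16/5))²)/(120·16·100000) = 17024/5859375 rad
Load 2 — point force P=8 kN at a=16/3 m (b=L-a=32/3):
  θ_2 = -Pb²x(2aL-(3a+b)x)/(2L³EI)  [x≤a] = -8·(32/3)²·(16/5)·(2·(16/3)·16-(3·(16/3)+(32/3))·(16/5))/(2·16³·100000) = -128/421875 rad
Superposition: θ = Σ θ_i = 137216/52734375 rad ≈ 0.002602 rad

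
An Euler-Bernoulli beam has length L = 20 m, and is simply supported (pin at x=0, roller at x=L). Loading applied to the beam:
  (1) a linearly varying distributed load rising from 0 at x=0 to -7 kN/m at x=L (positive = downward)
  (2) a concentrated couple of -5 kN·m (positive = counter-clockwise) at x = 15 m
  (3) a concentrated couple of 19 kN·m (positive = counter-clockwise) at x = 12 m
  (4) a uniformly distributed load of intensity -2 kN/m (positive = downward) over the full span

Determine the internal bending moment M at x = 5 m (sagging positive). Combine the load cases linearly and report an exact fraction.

Load 1 — triangular load w₀=-7 kN/m (0→w₀ over full span):
  M_1 = w₀Lx/6 - w₀x³/(6L) = (-7)·20·5/6 - (-7)·5³/(6·20) = -875/8 kN·m
Load 2 — applied couple M₀=-5 kN·m at a=15 m (b=L-a=5):
  M_2 = M₀x/L  [x≤a] = (-5)·5/20 = -5/4 kN·m
Load 3 — applied couple M₀=19 kN·m at a=12 m (b=L-a=8):
  M_3 = M₀x/L  [x≤a] = 19·5/20 = 19/4 kN·m
Load 4 — uniform load w=-2 kN/m over full span:
  M_4 = wx(L-x)/2 = (-2)·5·(20-5)/2 = -75 kN·m
Superposition: M = Σ M_i = -1447/8 kN·m ≈ -180.875000 kN·m

M(5) = -1447/8 kN·m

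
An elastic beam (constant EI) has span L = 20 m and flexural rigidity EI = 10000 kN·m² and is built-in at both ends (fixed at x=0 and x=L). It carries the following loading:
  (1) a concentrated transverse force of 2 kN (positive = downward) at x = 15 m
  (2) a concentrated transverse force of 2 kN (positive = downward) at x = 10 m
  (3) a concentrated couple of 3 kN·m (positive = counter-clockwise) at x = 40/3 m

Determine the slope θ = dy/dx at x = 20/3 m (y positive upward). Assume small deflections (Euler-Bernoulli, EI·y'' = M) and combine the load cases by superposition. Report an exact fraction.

Load 1 — point force P=2 kN at a=15 m (b=L-a=5):
  θ_1 = -Pb²x(2aL-(3a+b)x)/(2L³EI)  [x≤a] = -2·5²·(20/3)·(2·15·20-(3·15+5)·(20/3))/(2·20³·10000) = -1/1800 rad
Load 2 — point force P=2 kN at a=10 m (b=L-a=10):
  θ_2 = -Pb²x(2aL-(3a+b)x)/(2L³EI)  [x≤a] = -2·10²·(20/3)·(2·10·20-(3·10+10)·(20/3))/(2·20³·10000) = -1/900 rad
Load 3 — applied couple M₀=3 kN·m at a=40/3 m (b=L-a=20/3):
  θ_3 = (R_Ax²/2 - M_Ax)/EI  [x≤a] with R_A=1/5, M_A=1 = ((1/5)·(20/3)²/2 - 1·(20/3))/10000 = -1/4500 rad
Superposition: θ = Σ θ_i = -17/9000 rad ≈ -0.001889 rad

θ(20/3) = -17/9000 rad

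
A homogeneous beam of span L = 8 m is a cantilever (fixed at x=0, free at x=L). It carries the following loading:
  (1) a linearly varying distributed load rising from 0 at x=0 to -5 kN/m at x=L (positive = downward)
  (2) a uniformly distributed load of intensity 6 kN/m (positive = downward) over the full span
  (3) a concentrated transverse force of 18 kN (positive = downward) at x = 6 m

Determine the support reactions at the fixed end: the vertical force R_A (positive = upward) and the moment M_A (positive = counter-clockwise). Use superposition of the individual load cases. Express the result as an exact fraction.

R_A = 46 kN, M_A = 580/3 kN·m

Load 1 — triangular load w₀=-5 kN/m (0→w₀ over full span):
  R_A = w₀L/2 = (-5)·8/2 = -20 kN
  M_A = w₀L²/3 = (-5)·8²/3 = -320/3 kN·m
Load 2 — uniform load w=6 kN/m over full span:
  R_A = wL = 6·8 = 48 kN
  M_A = wL²/2 = 6·8²/2 = 192 kN·m
Load 3 — point force P=18 kN at a=6 m (b=L-a=2):
  R_A = P = 18 kN
  M_A = Pa = 18·6 = 108 kN·m
Superposition: R_A = 46 kN, M_A = 580/3 kN·m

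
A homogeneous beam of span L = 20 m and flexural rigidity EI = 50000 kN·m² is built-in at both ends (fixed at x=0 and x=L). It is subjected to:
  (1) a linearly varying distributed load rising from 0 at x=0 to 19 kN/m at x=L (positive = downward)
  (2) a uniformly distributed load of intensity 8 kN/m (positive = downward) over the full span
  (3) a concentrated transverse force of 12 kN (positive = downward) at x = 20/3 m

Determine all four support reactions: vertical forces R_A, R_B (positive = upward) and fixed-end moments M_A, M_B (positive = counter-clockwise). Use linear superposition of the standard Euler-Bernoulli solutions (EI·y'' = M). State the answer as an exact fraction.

R_A = 1313/9 kN, M_A = 5000/9 kN·m, R_B = 1945/9 kN, M_B = -5980/9 kN·m

Load 1 — triangular load w₀=19 kN/m (0→w₀ over full span):
  R_A = 3w₀L/20 = 3·19·20/20 = 57 kN
  M_A = w₀L²/30 = 19·20²/30 = 760/3 kN·m
  R_B = 7w₀L/20 = 7·19·20/20 = 133 kN
  M_B = -w₀L²/20 = -19·20²/20 = -380 kN·m
Load 2 — uniform load w=8 kN/m over full span:
  R_A = wL/2 = 8·20/2 = 80 kN
  M_A = wL²/12 = 8·20²/12 = 800/3 kN·m
  R_B = wL/2 = 8·20/2 = 80 kN
  M_B = -wL²/12 = -8·20²/12 = -800/3 kN·m
Load 3 — point force P=12 kN at a=20/3 m (b=L-a=40/3):
  R_A = Pb²(3a+b)/L³ = 12·(40/3)²·(3·(20/3)+(40/3))/20³ = 80/9 kN
  M_A = Pab²/L² = 12·(20/3)·(40/3)²/20² = 320/9 kN·m
  R_B = Pa²(a+3b)/L³ = 12·(20/3)²·((20/3)+3·(40/3))/20³ = 28/9 kN
  M_B = -Pa²b/L² = -12·(20/3)²·(40/3)/20² = -160/9 kN·m
Superposition: R_A = 1313/9 kN, M_A = 5000/9 kN·m, R_B = 1945/9 kN, M_B = -5980/9 kN·m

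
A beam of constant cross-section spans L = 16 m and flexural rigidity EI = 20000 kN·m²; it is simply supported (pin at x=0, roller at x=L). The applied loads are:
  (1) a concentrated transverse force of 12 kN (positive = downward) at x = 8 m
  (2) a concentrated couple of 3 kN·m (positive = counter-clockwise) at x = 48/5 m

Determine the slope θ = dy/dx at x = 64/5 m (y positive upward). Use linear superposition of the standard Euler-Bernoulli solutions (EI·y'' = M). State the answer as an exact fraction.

Load 1 — point force P=12 kN at a=8 m (b=L-a=8):
  θ_1 = -Pa(2L²-6Lx+3x²+a²)/(6LEI)  [x>a] = -12·8·(2·16²-6·16·(64/5)+3·(64/5)²+8²)/(6·16·20000) = 126/15625 rad
Load 2 — applied couple M₀=3 kN·m at a=48/5 m (b=L-a=32/5):
  θ_2 = (M₀x²/(2L)-M₀(x-a)+C₁)/EI  [x>a] with C₁=M₀(3b²-L²)/(6L)=-104/25 = (3·(64/5)²/(2·16)-3·((64/5)-(48/5))+(-104/25))/20000 = 1/12500 rad
Superposition: θ = Σ θ_i = 509/62500 rad ≈ 0.008144 rad

θ(64/5) = 509/62500 rad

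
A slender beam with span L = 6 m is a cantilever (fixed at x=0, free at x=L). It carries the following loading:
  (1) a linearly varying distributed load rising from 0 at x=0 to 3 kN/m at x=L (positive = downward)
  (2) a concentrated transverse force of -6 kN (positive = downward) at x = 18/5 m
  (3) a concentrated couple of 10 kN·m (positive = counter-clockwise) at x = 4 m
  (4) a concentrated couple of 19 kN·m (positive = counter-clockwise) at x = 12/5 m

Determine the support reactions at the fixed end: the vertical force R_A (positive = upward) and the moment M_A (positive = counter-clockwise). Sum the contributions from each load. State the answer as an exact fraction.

Load 1 — triangular load w₀=3 kN/m (0→w₀ over full span):
  R_A = w₀L/2 = 3·6/2 = 9 kN
  M_A = w₀L²/3 = 3·6²/3 = 36 kN·m
Load 2 — point force P=-6 kN at a=18/5 m (b=L-a=12/5):
  R_A = P = (-6) = -6 kN
  M_A = Pa = (-6)·(18/5) = -108/5 kN·m
Load 3 — applied couple M₀=10 kN·m at a=4 m (b=L-a=2):
  R_A = 0 kN
  M_A = -M₀ = -10 kN·m
Load 4 — applied couple M₀=19 kN·m at a=12/5 m (b=L-a=18/5):
  R_A = 0 kN
  M_A = -M₀ = -19 kN·m
Superposition: R_A = 3 kN, M_A = -73/5 kN·m

R_A = 3 kN, M_A = -73/5 kN·m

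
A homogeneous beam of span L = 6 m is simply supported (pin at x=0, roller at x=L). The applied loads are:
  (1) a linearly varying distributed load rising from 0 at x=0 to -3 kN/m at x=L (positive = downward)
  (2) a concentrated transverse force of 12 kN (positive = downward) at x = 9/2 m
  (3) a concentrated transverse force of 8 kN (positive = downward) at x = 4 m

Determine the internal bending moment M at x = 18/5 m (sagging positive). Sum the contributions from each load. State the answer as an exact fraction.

M(18/5) = 1686/125 kN·m

Load 1 — triangular load w₀=-3 kN/m (0→w₀ over full span):
  M_1 = w₀Lx/6 - w₀x³/(6L) = (-3)·6·(18/5)/6 - (-3)·(18/5)³/(6·6) = -864/125 kN·m
Load 2 — point force P=12 kN at a=9/2 m (b=L-a=3/2):
  M_2 = Pbx/L  [x≤a] = 12·(3/2)·(18/5)/6 = 54/5 kN·m
Load 3 — point force P=8 kN at a=4 m (b=L-a=2):
  M_3 = Pbx/L  [x≤a] = 8·2·(18/5)/6 = 48/5 kN·m
Superposition: M = Σ M_i = 1686/125 kN·m ≈ 13.488000 kN·m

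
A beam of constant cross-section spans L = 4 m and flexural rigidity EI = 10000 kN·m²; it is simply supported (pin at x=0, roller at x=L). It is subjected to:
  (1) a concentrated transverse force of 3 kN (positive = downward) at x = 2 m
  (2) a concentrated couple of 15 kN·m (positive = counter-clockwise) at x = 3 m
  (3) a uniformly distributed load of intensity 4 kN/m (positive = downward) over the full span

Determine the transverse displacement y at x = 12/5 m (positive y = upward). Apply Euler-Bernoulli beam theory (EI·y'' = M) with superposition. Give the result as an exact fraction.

y(12/5) = -34167/12500000 m

Load 1 — point force P=3 kN at a=2 m (b=L-a=2):
  y_1 = -Pa(L-x)(2Lx-a²-x²)/(6LEI)  [x>a] = -3·2·(4-(12/5))·(2·4·(12/5)-2²-(12/5)²)/(6·4·10000) = -59/156250 m
Load 2 — applied couple M₀=15 kN·m at a=3 m (b=L-a=1):
  y_2 = (M₀x³/(6L)+C₁x)/EI  [x≤a] with C₁=M₀(3b²-L²)/(6L)=-65/8 = (15·(12/5)³/(6·4)+(-65/8)·(12/5))/10000 = -543/500000 m
Load 3 — uniform load w=4 kN/m over full span:
  y_3 = -wx(L³-2Lx²+x³)/(24EI) = -4·(12/5)·(4³-2·4·(12/5)²+(12/5)³)/(24·10000) = -496/390625 m
Superposition: y = Σ y_i = -34167/12500000 m ≈ -0.002733 m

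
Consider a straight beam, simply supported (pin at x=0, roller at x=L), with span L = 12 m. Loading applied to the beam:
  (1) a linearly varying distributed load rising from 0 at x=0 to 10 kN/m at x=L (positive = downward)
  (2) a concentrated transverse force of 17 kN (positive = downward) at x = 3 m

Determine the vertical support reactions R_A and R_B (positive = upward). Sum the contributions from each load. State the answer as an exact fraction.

Load 1 — triangular load w₀=10 kN/m (0→w₀ over full span):
  R_A = w₀L/6 = 10·12/6 = 20 kN
  R_B = w₀L/3 = 10·12/3 = 40 kN
Load 2 — point force P=17 kN at a=3 m (b=L-a=9):
  R_A = Pb/L = 17·9/12 = 51/4 kN
  R_B = Pa/L = 17·3/12 = 17/4 kN
Superposition: R_A = 131/4 kN, R_B = 177/4 kN

R_A = 131/4 kN, R_B = 177/4 kN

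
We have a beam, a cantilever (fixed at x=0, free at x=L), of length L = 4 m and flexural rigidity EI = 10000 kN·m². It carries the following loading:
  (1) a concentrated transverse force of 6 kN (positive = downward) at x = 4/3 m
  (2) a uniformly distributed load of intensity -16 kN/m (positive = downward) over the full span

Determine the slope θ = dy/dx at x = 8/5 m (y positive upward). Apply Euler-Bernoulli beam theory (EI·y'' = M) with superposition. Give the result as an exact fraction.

Load 1 — point force P=6 kN at a=4/3 m (b=L-a=8/3):
  θ_1 = -Pa²/(2EI)  [x>a] = -6·(4/3)²/(2·10000) = -1/1875 rad
Load 2 — uniform load w=-16 kN/m over full span:
  θ_2 = -wx(x²-3Lx+3L²)/(6EI) = -(-16)·(8/5)·((8/5)²-3·4·(8/5)+3·4²)/(6·10000) = 3136/234375 rad
Superposition: θ = Σ θ_i = 3011/234375 rad ≈ 0.012847 rad

θ(8/5) = 3011/234375 rad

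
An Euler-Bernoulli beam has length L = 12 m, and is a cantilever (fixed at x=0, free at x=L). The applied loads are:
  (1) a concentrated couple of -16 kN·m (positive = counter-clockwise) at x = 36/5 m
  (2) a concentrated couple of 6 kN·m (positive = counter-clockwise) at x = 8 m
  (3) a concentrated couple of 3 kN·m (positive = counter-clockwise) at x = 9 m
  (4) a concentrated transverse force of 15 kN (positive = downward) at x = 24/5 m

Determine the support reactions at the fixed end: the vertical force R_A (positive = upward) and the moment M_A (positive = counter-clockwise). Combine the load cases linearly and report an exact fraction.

R_A = 15 kN, M_A = 79 kN·m

Load 1 — applied couple M₀=-16 kN·m at a=36/5 m (b=L-a=24/5):
  R_A = 0 kN
  M_A = -M₀ = -(-16) = 16 kN·m
Load 2 — applied couple M₀=6 kN·m at a=8 m (b=L-a=4):
  R_A = 0 kN
  M_A = -M₀ = -6 kN·m
Load 3 — applied couple M₀=3 kN·m at a=9 m (b=L-a=3):
  R_A = 0 kN
  M_A = -M₀ = -3 kN·m
Load 4 — point force P=15 kN at a=24/5 m (b=L-a=36/5):
  R_A = P = 15 kN
  M_A = Pa = 15·(24/5) = 72 kN·m
Superposition: R_A = 15 kN, M_A = 79 kN·m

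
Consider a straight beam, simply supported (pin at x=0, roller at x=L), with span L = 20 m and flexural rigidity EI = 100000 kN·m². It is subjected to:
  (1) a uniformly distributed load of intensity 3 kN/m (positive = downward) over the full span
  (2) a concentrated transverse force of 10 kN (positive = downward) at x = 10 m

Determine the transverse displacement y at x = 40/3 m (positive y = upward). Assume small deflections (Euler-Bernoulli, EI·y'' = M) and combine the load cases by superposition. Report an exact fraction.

Load 1 — uniform load w=3 kN/m over full span:
  y_1 = -wx(L³-2Lx²+x³)/(24EI) = -3·(40/3)·(20³-2·20·(40/3)²+(40/3)³)/(24·100000) = -22/405 m
Load 2 — point force P=10 kN at a=10 m (b=L-a=10):
  y_2 = -Pa(L-x)(2Lx-a²-x²)/(6LEI)  [x>a] = -10·10·(20-(40/3))·(2·20·(40/3)-10²-(40/3)²)/(6·20·100000) = -23/1620 m
Superposition: y = Σ y_i = -37/540 m ≈ -0.068519 m

y(40/3) = -37/540 m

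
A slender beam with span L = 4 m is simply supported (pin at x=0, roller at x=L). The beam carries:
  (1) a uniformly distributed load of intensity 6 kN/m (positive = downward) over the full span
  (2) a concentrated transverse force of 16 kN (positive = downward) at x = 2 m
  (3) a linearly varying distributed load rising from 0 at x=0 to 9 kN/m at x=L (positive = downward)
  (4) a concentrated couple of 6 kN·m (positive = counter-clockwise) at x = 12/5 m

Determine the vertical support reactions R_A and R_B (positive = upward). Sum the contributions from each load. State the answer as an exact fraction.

Load 1 — uniform load w=6 kN/m over full span:
  R_A = wL/2 = 6·4/2 = 12 kN
  R_B = wL/2 = 6·4/2 = 12 kN
Load 2 — point force P=16 kN at a=2 m (b=L-a=2):
  R_A = Pb/L = 16·2/4 = 8 kN
  R_B = Pa/L = 16·2/4 = 8 kN
Load 3 — triangular load w₀=9 kN/m (0→w₀ over full span):
  R_A = w₀L/6 = 9·4/6 = 6 kN
  R_B = w₀L/3 = 9·4/3 = 12 kN
Load 4 — applied couple M₀=6 kN·m at a=12/5 m (b=L-a=8/5):
  R_A = M₀/L = 6/4 = 3/2 kN
  R_B = -M₀/L = -6/4 = -3/2 kN
Superposition: R_A = 55/2 kN, R_B = 61/2 kN

R_A = 55/2 kN, R_B = 61/2 kN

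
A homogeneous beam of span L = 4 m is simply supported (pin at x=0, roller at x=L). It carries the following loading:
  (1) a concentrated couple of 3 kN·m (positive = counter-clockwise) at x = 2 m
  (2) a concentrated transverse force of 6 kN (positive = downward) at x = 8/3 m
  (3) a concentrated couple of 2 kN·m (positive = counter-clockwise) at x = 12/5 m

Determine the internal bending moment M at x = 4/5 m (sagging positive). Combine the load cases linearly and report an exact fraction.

Load 1 — applied couple M₀=3 kN·m at a=2 m (b=L-a=2):
  M_1 = M₀x/L  [x≤a] = 3·(4/5)/4 = 3/5 kN·m
Load 2 — point force P=6 kN at a=8/3 m (b=L-a=4/3):
  M_2 = Pbx/L  [x≤a] = 6·(4/3)·(4/5)/4 = 8/5 kN·m
Load 3 — applied couple M₀=2 kN·m at a=12/5 m (b=L-a=8/5):
  M_3 = M₀x/L  [x≤a] = 2·(4/5)/4 = 2/5 kN·m
Superposition: M = Σ M_i = 13/5 kN·m ≈ 2.600000 kN·m

M(4/5) = 13/5 kN·m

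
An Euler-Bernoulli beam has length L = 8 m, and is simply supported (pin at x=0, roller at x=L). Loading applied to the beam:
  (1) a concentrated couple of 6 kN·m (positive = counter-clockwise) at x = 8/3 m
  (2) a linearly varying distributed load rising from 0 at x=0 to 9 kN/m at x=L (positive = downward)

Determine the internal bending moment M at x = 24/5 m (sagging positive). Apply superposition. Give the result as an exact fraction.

Load 1 — applied couple M₀=6 kN·m at a=8/3 m (b=L-a=16/3):
  M_1 = M₀x/L - M₀  [x>a] = 6·(24/5)/8 - 6 = -12/5 kN·m
Load 2 — triangular load w₀=9 kN/m (0→w₀ over full span):
  M_2 = w₀Lx/6 - w₀x³/(6L) = 9·8·(24/5)/6 - 9·(24/5)³/(6·8) = 4608/125 kN·m
Superposition: M = Σ M_i = 4308/125 kN·m ≈ 34.464000 kN·m

M(24/5) = 4308/125 kN·m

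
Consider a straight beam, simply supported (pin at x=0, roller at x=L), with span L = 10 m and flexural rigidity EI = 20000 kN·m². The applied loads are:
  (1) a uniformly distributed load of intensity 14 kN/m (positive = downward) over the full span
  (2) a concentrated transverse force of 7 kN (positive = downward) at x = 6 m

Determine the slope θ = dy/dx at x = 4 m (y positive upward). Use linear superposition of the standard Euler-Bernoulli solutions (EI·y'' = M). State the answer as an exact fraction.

Load 1 — uniform load w=14 kN/m over full span:
  θ_1 = -w(L³-6Lx²+4x³)/(24EI) = -14·(10³-6·10·4²+4·4³)/(24·20000) = -259/30000 rad
Load 2 — point force P=7 kN at a=6 m (b=L-a=4):
  θ_2 = -Pb(L²-b²-3x²)/(6LEI)  [x≤a] = -7·4·(10²-4²-3·4²)/(6·10·20000) = -21/25000 rad
Superposition: θ = Σ θ_i = -1421/150000 rad ≈ -0.009473 rad

θ(4) = -1421/150000 rad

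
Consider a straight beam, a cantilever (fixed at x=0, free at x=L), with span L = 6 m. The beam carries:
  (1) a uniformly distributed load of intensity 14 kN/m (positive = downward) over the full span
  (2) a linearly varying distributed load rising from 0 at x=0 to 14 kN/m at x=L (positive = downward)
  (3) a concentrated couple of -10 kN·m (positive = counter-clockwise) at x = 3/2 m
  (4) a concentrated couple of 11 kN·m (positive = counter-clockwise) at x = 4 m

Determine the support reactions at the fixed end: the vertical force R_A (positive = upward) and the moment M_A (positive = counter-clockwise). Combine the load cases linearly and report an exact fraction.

R_A = 126 kN, M_A = 419 kN·m

Load 1 — uniform load w=14 kN/m over full span:
  R_A = wL = 14·6 = 84 kN
  M_A = wL²/2 = 14·6²/2 = 252 kN·m
Load 2 — triangular load w₀=14 kN/m (0→w₀ over full span):
  R_A = w₀L/2 = 14·6/2 = 42 kN
  M_A = w₀L²/3 = 14·6²/3 = 168 kN·m
Load 3 — applied couple M₀=-10 kN·m at a=3/2 m (b=L-a=9/2):
  R_A = 0 kN
  M_A = -M₀ = -(-10) = 10 kN·m
Load 4 — applied couple M₀=11 kN·m at a=4 m (b=L-a=2):
  R_A = 0 kN
  M_A = -M₀ = -11 kN·m
Superposition: R_A = 126 kN, M_A = 419 kN·m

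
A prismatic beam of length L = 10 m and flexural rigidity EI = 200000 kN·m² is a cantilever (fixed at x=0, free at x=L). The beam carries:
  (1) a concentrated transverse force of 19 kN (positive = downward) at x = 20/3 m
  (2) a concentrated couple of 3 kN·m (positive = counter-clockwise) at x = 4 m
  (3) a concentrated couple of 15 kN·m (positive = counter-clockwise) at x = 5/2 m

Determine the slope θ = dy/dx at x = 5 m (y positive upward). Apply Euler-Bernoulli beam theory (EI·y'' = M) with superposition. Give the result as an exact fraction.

θ(5) = -1039/600000 rad

Load 1 — point force P=19 kN at a=20/3 m (b=L-a=10/3):
  θ_1 = -Px(2a-x)/(2EI)  [x≤a] = -19·5·(2·(20/3)-5)/(2·200000) = -19/9600 rad
Load 2 — applied couple M₀=3 kN·m at a=4 m (b=L-a=6):
  θ_2 = M₀a/EI  [x>a] = 3·4/200000 = 3/50000 rad
Load 3 — applied couple M₀=15 kN·m at a=5/2 m (b=L-a=15/2):
  θ_3 = M₀a/EI  [x>a] = 15·(5/2)/200000 = 3/16000 rad
Superposition: θ = Σ θ_i = -1039/600000 rad ≈ -0.001732 rad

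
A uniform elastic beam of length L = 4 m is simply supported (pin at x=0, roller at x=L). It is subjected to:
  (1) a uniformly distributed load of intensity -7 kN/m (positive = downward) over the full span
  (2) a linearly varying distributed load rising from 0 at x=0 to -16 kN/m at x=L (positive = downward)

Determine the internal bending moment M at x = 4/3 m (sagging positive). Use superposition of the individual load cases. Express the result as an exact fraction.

Load 1 — uniform load w=-7 kN/m over full span:
  M_1 = wx(L-x)/2 = (-7)·(4/3)·(4-(4/3))/2 = -112/9 kN·m
Load 2 — triangular load w₀=-16 kN/m (0→w₀ over full span):
  M_2 = w₀Lx/6 - w₀x³/(6L) = (-16)·4·(4/3)/6 - (-16)·(4/3)³/(6·4) = -1024/81 kN·m
Superposition: M = Σ M_i = -2032/81 kN·m ≈ -25.086420 kN·m

M(4/3) = -2032/81 kN·m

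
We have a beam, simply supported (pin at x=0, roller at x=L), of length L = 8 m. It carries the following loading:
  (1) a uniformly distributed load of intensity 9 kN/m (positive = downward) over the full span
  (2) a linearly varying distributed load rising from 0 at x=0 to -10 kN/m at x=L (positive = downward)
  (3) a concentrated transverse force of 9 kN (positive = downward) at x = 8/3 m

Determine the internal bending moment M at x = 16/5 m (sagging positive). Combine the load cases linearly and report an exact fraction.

Load 1 — uniform load w=9 kN/m over full span:
  M_1 = wx(L-x)/2 = 9·(16/5)·(8-(16/5))/2 = 1728/25 kN·m
Load 2 — triangular load w₀=-10 kN/m (0→w₀ over full span):
  M_2 = w₀Lx/6 - w₀x³/(6L) = (-10)·8·(16/5)/6 - (-10)·(16/5)³/(6·8) = -896/25 kN·m
Load 3 — point force P=9 kN at a=8/3 m (b=L-a=16/3):
  M_3 = Pa(L-x)/L  [x>a] = 9·(8/3)·(8-(16/5))/8 = 72/5 kN·m
Superposition: M = Σ M_i = 1192/25 kN·m ≈ 47.680000 kN·m

M(16/5) = 1192/25 kN·m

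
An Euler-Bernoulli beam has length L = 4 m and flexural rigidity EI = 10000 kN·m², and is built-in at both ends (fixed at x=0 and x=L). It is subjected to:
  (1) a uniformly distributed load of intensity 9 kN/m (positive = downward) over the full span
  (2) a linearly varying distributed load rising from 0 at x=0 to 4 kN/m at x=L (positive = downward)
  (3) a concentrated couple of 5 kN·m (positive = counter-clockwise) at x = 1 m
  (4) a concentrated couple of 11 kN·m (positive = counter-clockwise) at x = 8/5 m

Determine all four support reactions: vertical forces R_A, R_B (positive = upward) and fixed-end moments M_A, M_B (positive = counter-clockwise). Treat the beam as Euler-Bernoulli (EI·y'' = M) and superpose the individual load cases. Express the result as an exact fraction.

R_A = 20613/800 kN, M_A = 17419/1200 kN·m, R_B = 14587/800 kN, M_B = -4047/400 kN·m

Load 1 — uniform load w=9 kN/m over full span:
  R_A = wL/2 = 9·4/2 = 18 kN
  M_A = wL²/12 = 9·4²/12 = 12 kN·m
  R_B = wL/2 = 9·4/2 = 18 kN
  M_B = -wL²/12 = -9·4²/12 = -12 kN·m
Load 2 — triangular load w₀=4 kN/m (0→w₀ over full span):
  R_A = 3w₀L/20 = 3·4·4/20 = 12/5 kN
  M_A = w₀L²/30 = 4·4²/30 = 32/15 kN·m
  R_B = 7w₀L/20 = 7·4·4/20 = 28/5 kN
  M_B = -w₀L²/20 = -4·4²/20 = -16/5 kN·m
Load 3 — applied couple M₀=5 kN·m at a=1 m (b=L-a=3):
  R_A = 6M₀ab/L³ = 6·5·1·3/4³ = 45/32 kN
  M_A = M₀b(2a-b)/L² = 5·3·(2·1-3)/4² = -15/16 kN·m
  R_B = -6M₀ab/L³ = -6·5·1·3/4³ = -45/32 kN
  M_B = M₀a(2b-a)/L² = 5·1·(2·3-1)/4² = 25/16 kN·m
Load 4 — applied couple M₀=11 kN·m at a=8/5 m (b=L-a=12/5):
  R_A = 6M₀ab/L³ = 6·11·(8/5)·(12/5)/4³ = 99/25 kN
  M_A = M₀b(2a-b)/L² = 11·(12/5)·(2·(8/5)-(12/5))/4² = 33/25 kN·m
  R_B = -6M₀ab/L³ = -6·11·(8/5)·(12/5)/4³ = -99/25 kN
  M_B = M₀a(2b-a)/L² = 11·(8/5)·(2·(12/5)-(8/5))/4² = 88/25 kN·m
Superposition: R_A = 20613/800 kN, M_A = 17419/1200 kN·m, R_B = 14587/800 kN, M_B = -4047/400 kN·m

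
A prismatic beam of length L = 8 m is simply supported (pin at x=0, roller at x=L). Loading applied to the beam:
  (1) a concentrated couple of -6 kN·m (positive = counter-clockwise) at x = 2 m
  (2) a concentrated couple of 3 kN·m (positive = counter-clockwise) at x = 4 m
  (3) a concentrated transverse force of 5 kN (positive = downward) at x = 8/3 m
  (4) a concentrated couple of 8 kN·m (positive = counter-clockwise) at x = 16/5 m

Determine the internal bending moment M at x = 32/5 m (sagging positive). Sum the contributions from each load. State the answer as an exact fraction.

Load 1 — applied couple M₀=-6 kN·m at a=2 m (b=L-a=6):
  M_1 = M₀x/L - M₀  [x>a] = (-6)·(32/5)/8 - (-6) = 6/5 kN·m
Load 2 — applied couple M₀=3 kN·m at a=4 m (b=L-a=4):
  M_2 = M₀x/L - M₀  [x>a] = 3·(32/5)/8 - 3 = -3/5 kN·m
Load 3 — point force P=5 kN at a=8/3 m (b=L-a=16/3):
  M_3 = Pa(L-x)/L  [x>a] = 5·(8/3)·(8-(32/5))/8 = 8/3 kN·m
Load 4 — applied couple M₀=8 kN·m at a=16/5 m (b=L-a=24/5):
  M_4 = M₀x/L - M₀  [x>a] = 8·(32/5)/8 - 8 = -8/5 kN·m
Superposition: M = Σ M_i = 5/3 kN·m ≈ 1.666667 kN·m

M(32/5) = 5/3 kN·m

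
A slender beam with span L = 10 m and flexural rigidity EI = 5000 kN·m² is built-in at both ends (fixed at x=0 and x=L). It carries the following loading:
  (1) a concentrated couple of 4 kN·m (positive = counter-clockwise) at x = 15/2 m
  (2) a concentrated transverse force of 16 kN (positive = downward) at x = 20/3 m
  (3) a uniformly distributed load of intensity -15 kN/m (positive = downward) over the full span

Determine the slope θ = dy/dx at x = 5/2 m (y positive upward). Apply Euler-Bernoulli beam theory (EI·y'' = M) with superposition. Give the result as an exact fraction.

Load 1 — applied couple M₀=4 kN·m at a=15/2 m (b=L-a=5/2):
  θ_1 = (R_Ax²/2 - M_Ax)/EI  [x≤a] with R_A=9/20, M_A=5/4 = ((9/20)·(5/2)²/2 - (5/4)·(5/2))/5000 = -11/32000 rad
Load 2 — point force P=16 kN at a=20/3 m (b=L-a=10/3):
  θ_2 = -Pb²x(2aL-(3a+b)x)/(2L³EI)  [x≤a] = -16·(10/3)²·(5/2)·(2·(20/3)·10-(3·(20/3)+(10/3))·(5/2))/(2·10³·5000) = -1/300 rad
Load 3 — uniform load w=-15 kN/m over full span:
  θ_3 = -wx(L-x)(L-2x)/(12EI) = -(-15)·(5/2)·(10-(5/2))·(10-2·(5/2))/(12·5000) = 3/128 rad
Superposition: θ = Σ θ_i = 1897/96000 rad ≈ 0.019760 rad

θ(5/2) = 1897/96000 rad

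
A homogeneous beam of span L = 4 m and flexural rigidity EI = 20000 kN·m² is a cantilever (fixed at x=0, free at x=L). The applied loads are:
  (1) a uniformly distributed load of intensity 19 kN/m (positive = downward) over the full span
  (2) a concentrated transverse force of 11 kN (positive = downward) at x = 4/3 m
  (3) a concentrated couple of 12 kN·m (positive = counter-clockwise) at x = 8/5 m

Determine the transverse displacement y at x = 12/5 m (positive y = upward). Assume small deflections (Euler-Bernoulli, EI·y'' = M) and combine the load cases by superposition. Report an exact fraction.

y(12/5) = -438733/31640625 m

Load 1 — uniform load w=19 kN/m over full span:
  y_1 = -wx²(x²-4Lx+6L²)/(24EI) = -19·(12/5)²·((12/5)²-4·4·(12/5)+6·4²)/(24·20000) = -5643/390625 m
Load 2 — point force P=11 kN at a=4/3 m (b=L-a=8/3):
  y_2 = -Pa²(3x-a)/(6EI)  [x>a] = -11·(4/3)²·(3·(12/5)-(4/3))/(6·20000) = -242/253125 m
Load 3 — applied couple M₀=12 kN·m at a=8/5 m (b=L-a=12/5):
  y_3 = M₀a(2x-a)/(2EI)  [x>a] = 12·(8/5)·(2·(12/5)-(8/5))/(2·20000) = 24/15625 m
Superposition: y = Σ y_i = -438733/31640625 m ≈ -0.013866 m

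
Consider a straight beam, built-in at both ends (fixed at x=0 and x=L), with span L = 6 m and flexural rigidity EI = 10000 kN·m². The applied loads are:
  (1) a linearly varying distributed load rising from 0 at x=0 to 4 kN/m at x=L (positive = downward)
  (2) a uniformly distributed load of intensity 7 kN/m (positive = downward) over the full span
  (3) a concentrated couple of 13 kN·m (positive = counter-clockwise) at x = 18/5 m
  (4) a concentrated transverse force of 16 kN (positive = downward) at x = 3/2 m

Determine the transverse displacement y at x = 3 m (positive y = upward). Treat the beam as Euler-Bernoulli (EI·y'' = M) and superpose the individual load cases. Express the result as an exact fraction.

y(3) = -8811/2000000 m

Load 1 — triangular load w₀=4 kN/m (0→w₀ over full span):
  y_1 = -w₀x²(L-x)²(x+2L)/(120LEI) = -4·3²·(6-3)²·(3+2·6)/(120·6·10000) = -27/40000 m
Load 2 — uniform load w=7 kN/m over full span:
  y_2 = -wx²(L-x)²/(24EI) = -7·3²·(6-3)²/(24·10000) = -189/80000 m
Load 3 — applied couple M₀=13 kN·m at a=18/5 m (b=L-a=12/5):
  y_3 = (R_Ax³/6 - M_Ax²/2)/EI  [x≤a] with R_A=78/25, M_A=104/25 = ((78/25)·3³/6 - (104/25)·3²/2)/10000 = -117/250000 m
Load 4 — point force P=16 kN at a=3/2 m (b=L-a=9/2):
  y_4 = -Pa²(L-x)²(3bL-(3b+a)(L-x))/(6L³EI)  [x>a] = -16·(3/2)²·(6-3)²·(3·(9/2)·6-(3·(9/2)+(3/2))·(6-3))/(6·6³·10000) = -9/10000 m
Superposition: y = Σ y_i = -8811/2000000 m ≈ -0.004405 m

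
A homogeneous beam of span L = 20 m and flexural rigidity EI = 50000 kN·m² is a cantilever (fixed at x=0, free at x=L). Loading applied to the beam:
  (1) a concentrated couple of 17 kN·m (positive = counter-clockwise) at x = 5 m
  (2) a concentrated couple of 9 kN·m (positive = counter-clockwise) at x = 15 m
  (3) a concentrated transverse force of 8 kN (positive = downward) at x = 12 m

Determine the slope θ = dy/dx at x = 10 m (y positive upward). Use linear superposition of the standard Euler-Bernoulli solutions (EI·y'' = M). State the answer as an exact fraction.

θ(10) = -77/10000 rad

Load 1 — applied couple M₀=17 kN·m at a=5 m (b=L-a=15):
  θ_1 = M₀a/EI  [x>a] = 17·5/50000 = 17/10000 rad
Load 2 — applied couple M₀=9 kN·m at a=15 m (b=L-a=5):
  θ_2 = M₀x/EI  [x≤a] = 9·10/50000 = 9/5000 rad
Load 3 — point force P=8 kN at a=12 m (b=L-a=8):
  θ_3 = -Px(2a-x)/(2EI)  [x≤a] = -8·10·(2·12-10)/(2·50000) = -7/625 rad
Superposition: θ = Σ θ_i = -77/10000 rad ≈ -0.007700 rad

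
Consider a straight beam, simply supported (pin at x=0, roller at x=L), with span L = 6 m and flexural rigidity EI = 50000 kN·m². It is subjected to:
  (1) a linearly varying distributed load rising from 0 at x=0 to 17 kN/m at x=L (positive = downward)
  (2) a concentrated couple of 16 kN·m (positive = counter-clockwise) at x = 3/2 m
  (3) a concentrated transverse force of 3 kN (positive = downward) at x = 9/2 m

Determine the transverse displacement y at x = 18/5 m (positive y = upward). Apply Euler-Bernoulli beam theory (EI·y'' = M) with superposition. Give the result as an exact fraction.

y(18/5) = -30856059/12500000000 m

Load 1 — triangular load w₀=17 kN/m (0→w₀ over full span):
  y_1 = -w₀x(7L⁴-10L²x²+3x⁴)/(360LEI) = -17·(18/5)·(7·6⁴-10·6²·(18/5)²+3·(18/5)⁴)/(360·6·50000) = -135864/48828125 m
Load 2 — applied couple M₀=16 kN·m at a=3/2 m (b=L-a=9/2):
  y_2 = (M₀x³/(6L)-M₀(x-a)²/2+C₁x)/EI  [x>a] with C₁=M₀(3b²-L²)/(6L)=11 = (16·(18/5)³/(6·6)-16·((18/5)-(3/2))²/2+11·(18/5))/50000 = 783/1562500 m
Load 3 — point force P=3 kN at a=9/2 m (b=L-a=3/2):
  y_3 = -Pbx(L²-b²-x²)/(6LEI)  [x≤a] = -3·(3/2)·(18/5)·(6²-(3/2)²-(18/5)²)/(6·6·50000) = -18711/100000000 m
Superposition: y = Σ y_i = -30856059/12500000000 m ≈ -0.002468 m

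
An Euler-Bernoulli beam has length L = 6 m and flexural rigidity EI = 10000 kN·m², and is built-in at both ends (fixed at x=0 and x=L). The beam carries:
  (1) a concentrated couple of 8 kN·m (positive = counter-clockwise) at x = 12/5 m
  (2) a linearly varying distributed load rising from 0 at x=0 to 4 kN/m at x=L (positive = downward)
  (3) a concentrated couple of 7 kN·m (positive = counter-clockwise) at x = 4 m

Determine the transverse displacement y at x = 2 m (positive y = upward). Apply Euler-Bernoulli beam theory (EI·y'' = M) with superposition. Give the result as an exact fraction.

Load 1 — applied couple M₀=8 kN·m at a=12/5 m (b=L-a=18/5):
  y_1 = (R_Ax³/6 - M_Ax²/2)/EI  [x≤a] with R_A=48/25, M_A=24/25 = ((48/25)·2³/6 - (24/25)·2²/2)/10000 = 1/15625 m
Load 2 — triangular load w₀=4 kN/m (0→w₀ over full span):
  y_2 = -w₀x²(L-x)²(x+2L)/(120LEI) = -4·2²·(6-2)²·(2+2·6)/(120·6·10000) = -14/28125 m
Load 3 — applied couple M₀=7 kN·m at a=4 m (b=L-a=2):
  y_3 = (R_Ax³/6 - M_Ax²/2)/EI  [x≤a] with R_A=14/9, M_A=7/3 = ((14/9)·2³/6 - (7/3)·2²/2)/10000 = -7/27000 m
Superposition: y = Σ y_i = -2339/3375000 m ≈ -0.000693 m

y(2) = -2339/3375000 m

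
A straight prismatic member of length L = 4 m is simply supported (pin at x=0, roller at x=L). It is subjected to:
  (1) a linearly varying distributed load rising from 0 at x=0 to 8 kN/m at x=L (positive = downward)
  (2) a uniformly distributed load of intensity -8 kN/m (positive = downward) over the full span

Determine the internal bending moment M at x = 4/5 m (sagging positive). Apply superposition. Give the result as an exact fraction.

M(4/5) = -768/125 kN·m

Load 1 — triangular load w₀=8 kN/m (0→w₀ over full span):
  M_1 = w₀Lx/6 - w₀x³/(6L) = 8·4·(4/5)/6 - 8·(4/5)³/(6·4) = 512/125 kN·m
Load 2 — uniform load w=-8 kN/m over full span:
  M_2 = wx(L-x)/2 = (-8)·(4/5)·(4-(4/5))/2 = -256/25 kN·m
Superposition: M = Σ M_i = -768/125 kN·m ≈ -6.144000 kN·m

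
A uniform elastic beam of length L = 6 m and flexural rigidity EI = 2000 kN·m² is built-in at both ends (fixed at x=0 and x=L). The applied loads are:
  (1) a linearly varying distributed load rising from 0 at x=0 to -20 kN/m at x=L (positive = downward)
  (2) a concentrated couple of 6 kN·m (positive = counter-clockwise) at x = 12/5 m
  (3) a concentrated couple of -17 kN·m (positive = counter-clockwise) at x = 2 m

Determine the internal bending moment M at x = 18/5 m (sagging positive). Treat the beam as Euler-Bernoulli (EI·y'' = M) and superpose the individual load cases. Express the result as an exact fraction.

M(18/5) = -1627/125 kN·m

Load 1 — triangular load w₀=-20 kN/m (0→w₀ over full span):
  M_1 = 3w₀Lx/20 - w₀L²/30 - w₀x³/(6L) = 3·(-20)·6·(18/5)/20 - (-20)·6²/30 - (-20)·(18/5)³/(6·6) = -372/25 kN·m
Load 2 — applied couple M₀=6 kN·m at a=12/5 m (b=L-a=18/5):
  M_2 = R_Ax - M_A - M₀  [x>a] with R_A=36/25, M_A=18/25 = (36/25)·(18/5) - (18/25) - 6 = -192/125 kN·m
Load 3 — applied couple M₀=-17 kN·m at a=2 m (b=L-a=4):
  M_3 = R_Ax - M_A - M₀  [x>a] with R_A=-34/9, M_A=0 = (-34/9)·(18/5) - 0 - (-17) = 17/5 kN·m
Superposition: M = Σ M_i = -1627/125 kN·m ≈ -13.016000 kN·m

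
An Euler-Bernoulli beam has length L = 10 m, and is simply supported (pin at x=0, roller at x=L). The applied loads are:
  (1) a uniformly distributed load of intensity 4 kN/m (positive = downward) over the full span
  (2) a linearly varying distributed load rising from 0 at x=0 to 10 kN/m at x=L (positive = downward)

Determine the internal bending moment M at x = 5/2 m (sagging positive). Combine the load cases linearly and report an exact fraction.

Load 1 — uniform load w=4 kN/m over full span:
  M_1 = wx(L-x)/2 = 4·(5/2)·(10-(5/2))/2 = 75/2 kN·m
Load 2 — triangular load w₀=10 kN/m (0→w₀ over full span):
  M_2 = w₀Lx/6 - w₀x³/(6L) = 10·10·(5/2)/6 - 10·(5/2)³/(6·10) = 625/16 kN·m
Superposition: M = Σ M_i = 1225/16 kN·m ≈ 76.562500 kN·m

M(5/2) = 1225/16 kN·m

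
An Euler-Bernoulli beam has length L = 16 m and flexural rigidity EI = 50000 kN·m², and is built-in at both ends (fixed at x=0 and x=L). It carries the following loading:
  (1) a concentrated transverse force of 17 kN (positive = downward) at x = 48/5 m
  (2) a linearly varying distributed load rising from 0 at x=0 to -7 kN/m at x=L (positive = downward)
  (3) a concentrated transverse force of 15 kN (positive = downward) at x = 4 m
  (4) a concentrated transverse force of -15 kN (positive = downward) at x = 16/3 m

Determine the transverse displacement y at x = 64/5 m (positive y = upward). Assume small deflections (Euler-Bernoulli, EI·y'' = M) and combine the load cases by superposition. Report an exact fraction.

y(64/5) = 4182718/1318359375 m

Load 1 — point force P=17 kN at a=48/5 m (b=L-a=32/5):
  y_1 = -Pa²(L-x)²(3bL-(3b+a)(L-x))/(6L³EI)  [x>a] = -17·(48/5)²·(16-(64/5))²·(3·(32/5)·16-(3·(32/5)+(48/5))·(16-(64/5)))/(6·16³·50000) = -137088/48828125 m
Load 2 — triangular load w₀=-7 kN/m (0→w₀ over full span):
  y_2 = -w₀x²(L-x)²(x+2L)/(120LEI) = -(-7)·(64/5)²·(16-(64/5))²·((64/5)+2·16)/(120·16·50000) = 802816/146484375 m
Load 3 — point force P=15 kN at a=4 m (b=L-a=12):
  y_3 = -Pa²(L-x)²(3bL-(3b+a)(L-x))/(6L³EI)  [x>a] = -15·4²·(16-(64/5))²·(3·12·16-(3·12+4)·(16-(64/5)))/(6·16³·50000) = -14/15625 m
Load 4 — point force P=-15 kN at a=16/3 m (b=L-a=32/3):
  y_4 = -Pa²(L-x)²(3bL-(3b+a)(L-x))/(6L³EI)  [x>a] = -(-15)·(16/3)²·(16-(64/5))²·(3·(32/3)·16-(3·(32/3)+(16/3))·(16-(64/5)))/(6·16³·50000) = 2944/2109375 m
Superposition: y = Σ y_i = 4182718/1318359375 m ≈ 0.003173 m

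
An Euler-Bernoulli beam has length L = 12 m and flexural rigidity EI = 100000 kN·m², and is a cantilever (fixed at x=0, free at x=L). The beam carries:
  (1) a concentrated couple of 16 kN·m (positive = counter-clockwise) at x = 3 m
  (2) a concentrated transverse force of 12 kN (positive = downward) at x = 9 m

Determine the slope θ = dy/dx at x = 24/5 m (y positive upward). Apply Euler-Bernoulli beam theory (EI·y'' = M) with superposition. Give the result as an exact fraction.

Load 1 — applied couple M₀=16 kN·m at a=3 m (b=L-a=9):
  θ_1 = M₀a/EI  [x>a] = 16·3/100000 = 3/6250 rad
Load 2 — point force P=12 kN at a=9 m (b=L-a=3):
  θ_2 = -Px(2a-x)/(2EI)  [x≤a] = -12·(24/5)·(2·9-(24/5))/(2·100000) = -297/78125 rad
Superposition: θ = Σ θ_i = -519/156250 rad ≈ -0.003322 rad

θ(24/5) = -519/156250 rad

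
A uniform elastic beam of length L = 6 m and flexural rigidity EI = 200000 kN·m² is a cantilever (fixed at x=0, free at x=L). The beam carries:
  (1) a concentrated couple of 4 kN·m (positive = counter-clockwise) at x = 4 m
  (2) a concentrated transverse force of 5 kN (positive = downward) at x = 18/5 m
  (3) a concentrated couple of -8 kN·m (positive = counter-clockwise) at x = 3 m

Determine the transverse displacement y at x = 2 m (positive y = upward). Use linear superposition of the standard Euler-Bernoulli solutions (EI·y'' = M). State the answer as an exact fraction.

Load 1 — applied couple M₀=4 kN·m at a=4 m (b=L-a=2):
  y_1 = M₀x²/(2EI)  [x≤a] = 4·2²/(2·200000) = 1/25000 m
Load 2 — point force P=5 kN at a=18/5 m (b=L-a=12/5):
  y_2 = -Px²(3a-x)/(6EI)  [x≤a] = -5·2²·(3·(18/5)-2)/(6·200000) = -11/75000 m
Load 3 — applied couple M₀=-8 kN·m at a=3 m (b=L-a=3):
  y_3 = M₀x²/(2EI)  [x≤a] = (-8)·2²/(2·200000) = -1/12500 m
Superposition: y = Σ y_i = -7/37500 m ≈ -0.000187 m

y(2) = -7/37500 m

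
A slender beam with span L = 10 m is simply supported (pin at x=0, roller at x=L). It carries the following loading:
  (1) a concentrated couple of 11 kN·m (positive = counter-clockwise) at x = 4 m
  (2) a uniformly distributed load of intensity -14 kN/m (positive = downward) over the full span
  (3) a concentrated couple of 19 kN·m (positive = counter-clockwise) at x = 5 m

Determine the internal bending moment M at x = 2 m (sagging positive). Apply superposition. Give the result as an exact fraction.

M(2) = -106 kN·m

Load 1 — applied couple M₀=11 kN·m at a=4 m (b=L-a=6):
  M_1 = M₀x/L  [x≤a] = 11·2/10 = 11/5 kN·m
Load 2 — uniform load w=-14 kN/m over full span:
  M_2 = wx(L-x)/2 = (-14)·2·(10-2)/2 = -112 kN·m
Load 3 — applied couple M₀=19 kN·m at a=5 m (b=L-a=5):
  M_3 = M₀x/L  [x≤a] = 19·2/10 = 19/5 kN·m
Superposition: M = Σ M_i = -106 kN·m ≈ -106.000000 kN·m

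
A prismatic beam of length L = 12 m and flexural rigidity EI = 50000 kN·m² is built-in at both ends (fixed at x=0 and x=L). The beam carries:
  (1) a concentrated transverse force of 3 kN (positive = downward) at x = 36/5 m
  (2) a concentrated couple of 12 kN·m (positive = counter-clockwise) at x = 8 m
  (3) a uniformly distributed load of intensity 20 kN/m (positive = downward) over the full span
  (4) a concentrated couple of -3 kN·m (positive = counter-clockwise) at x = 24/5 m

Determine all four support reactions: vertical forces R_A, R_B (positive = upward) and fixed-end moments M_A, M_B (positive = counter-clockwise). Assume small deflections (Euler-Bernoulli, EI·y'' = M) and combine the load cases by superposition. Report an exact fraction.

Load 1 — point force P=3 kN at a=36/5 m (b=L-a=24/5):
  R_A = Pb²(3a+b)/L³ = 3·(24/5)²·(3·(36/5)+(24/5))/12³ = 132/125 kN
  M_A = Pab²/L² = 3·(36/5)·(24/5)²/12² = 432/125 kN·m
  R_B = Pa²(a+3b)/L³ = 3·(36/5)²·((36/5)+3·(24/5))/12³ = 243/125 kN
  M_B = -Pa²b/L² = -3·(36/5)²·(24/5)/12² = -648/125 kN·m
Load 2 — applied couple M₀=12 kN·m at a=8 m (b=L-a=4):
  R_A = 6M₀ab/L³ = 6·12·8·4/12³ = 4/3 kN
  M_A = M₀b(2a-b)/L² = 12·4·(2·8-4)/12² = 4 kN·m
  R_B = -6M₀ab/L³ = -6·12·8·4/12³ = -4/3 kN
  M_B = M₀a(2b-a)/L² = 12·8·(2·4-8)/12² = 0 kN·m
Load 3 — uniform load w=20 kN/m over full span:
  R_A = wL/2 = 20·12/2 = 120 kN
  M_A = wL²/12 = 20·12²/12 = 240 kN·m
  R_B = wL/2 = 20·12/2 = 120 kN
  M_B = -wL²/12 = -20·12²/12 = -240 kN·m
Load 4 — applied couple M₀=-3 kN·m at a=24/5 m (b=L-a=36/5):
  R_A = 6M₀ab/L³ = 6·(-3)·(24/5)·(36/5)/12³ = -9/25 kN
  M_A = M₀b(2a-b)/L² = (-3)·(36/5)·(2·(24/5)-(36/5))/12² = -9/25 kN·m
  R_B = -6M₀ab/L³ = -6·(-3)·(24/5)·(36/5)/12³ = 9/25 kN
  M_B = M₀a(2b-a)/L² = (-3)·(24/5)·(2·(36/5)-(24/5))/12² = -24/25 kN·m
Superposition: R_A = 45761/375 kN, M_A = 30887/125 kN·m, R_B = 45364/375 kN, M_B = -30768/125 kN·m

R_A = 45761/375 kN, M_A = 30887/125 kN·m, R_B = 45364/375 kN, M_B = -30768/125 kN·m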